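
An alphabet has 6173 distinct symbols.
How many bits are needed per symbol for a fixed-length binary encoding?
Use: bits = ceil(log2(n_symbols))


log2(6173) = 12.5918
Bracket: 2^12 = 4096 < 6173 <= 2^13 = 8192
So ceil(log2(6173)) = 13

bits = ceil(log2(6173)) = ceil(12.5918) = 13 bits


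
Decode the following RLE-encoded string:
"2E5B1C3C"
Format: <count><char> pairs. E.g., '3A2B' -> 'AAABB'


Expanding each <count><char> pair:
  2E -> 'EE'
  5B -> 'BBBBB'
  1C -> 'C'
  3C -> 'CCC'

Decoded = EEBBBBBCCCC


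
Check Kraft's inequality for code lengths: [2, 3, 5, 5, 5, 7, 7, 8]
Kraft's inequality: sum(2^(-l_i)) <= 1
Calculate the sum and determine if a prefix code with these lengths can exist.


Sum = 2^(-2) + 2^(-3) + 2^(-5) + 2^(-5) + 2^(-5) + 2^(-7) + 2^(-7) + 2^(-8)
    = 0.25 + 0.125 + 0.03125 + 0.03125 + 0.03125 + 0.0078125 + 0.0078125 + 0.00390625
    = 125/256 = 0.48828125
Since 0.48828125 <= 1, Kraft's inequality IS satisfied.
A prefix code with these lengths CAN exist.

Kraft sum = 0.48828125. Satisfied.


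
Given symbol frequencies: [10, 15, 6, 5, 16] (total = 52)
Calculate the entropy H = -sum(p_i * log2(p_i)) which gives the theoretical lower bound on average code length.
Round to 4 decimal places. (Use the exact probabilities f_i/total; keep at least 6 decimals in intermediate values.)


Per-symbol terms -p_i * log2(p_i) with p_i = f_i/52:
  p = 10/52 = 0.192308: log2(p) = -2.378512, -p*log2(p) = 0.457406
  p = 15/52 = 0.288462: log2(p) = -1.793549, -p*log2(p) = 0.517370
  p = 6/52 = 0.115385: log2(p) = -3.115477, -p*log2(p) = 0.359478
  p = 5/52 = 0.096154: log2(p) = -3.378512, -p*log2(p) = 0.324857
  p = 16/52 = 0.307692: log2(p) = -1.700440, -p*log2(p) = 0.523212
H = 0.457406 + 0.517370 + 0.359478 + 0.324857 + 0.523212 = 2.182323

H = 2.1823 bits/symbol


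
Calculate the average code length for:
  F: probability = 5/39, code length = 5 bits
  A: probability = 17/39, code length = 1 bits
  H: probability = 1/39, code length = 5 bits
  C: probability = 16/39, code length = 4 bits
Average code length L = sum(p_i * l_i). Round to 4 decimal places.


Weighted contributions p_i * l_i:
  F: (5/39) * 5 = 25/39
  A: (17/39) * 1 = 17/39
  H: (1/39) * 5 = 5/39
  C: (16/39) * 4 = 64/39
Sum = (25 + 17 + 5 + 64)/39 = 111/39

L = 111/39 = 2.8462 bits/symbol


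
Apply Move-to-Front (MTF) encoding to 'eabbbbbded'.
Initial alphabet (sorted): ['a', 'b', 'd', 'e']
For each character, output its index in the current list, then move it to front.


MTF encoding:
'e': index 3 in ['a', 'b', 'd', 'e'] -> ['e', 'a', 'b', 'd']
'a': index 1 in ['e', 'a', 'b', 'd'] -> ['a', 'e', 'b', 'd']
'b': index 2 in ['a', 'e', 'b', 'd'] -> ['b', 'a', 'e', 'd']
'b': index 0 in ['b', 'a', 'e', 'd'] -> ['b', 'a', 'e', 'd']
'b': index 0 in ['b', 'a', 'e', 'd'] -> ['b', 'a', 'e', 'd']
'b': index 0 in ['b', 'a', 'e', 'd'] -> ['b', 'a', 'e', 'd']
'b': index 0 in ['b', 'a', 'e', 'd'] -> ['b', 'a', 'e', 'd']
'd': index 3 in ['b', 'a', 'e', 'd'] -> ['d', 'b', 'a', 'e']
'e': index 3 in ['d', 'b', 'a', 'e'] -> ['e', 'd', 'b', 'a']
'd': index 1 in ['e', 'd', 'b', 'a'] -> ['d', 'e', 'b', 'a']


Output: [3, 1, 2, 0, 0, 0, 0, 3, 3, 1]


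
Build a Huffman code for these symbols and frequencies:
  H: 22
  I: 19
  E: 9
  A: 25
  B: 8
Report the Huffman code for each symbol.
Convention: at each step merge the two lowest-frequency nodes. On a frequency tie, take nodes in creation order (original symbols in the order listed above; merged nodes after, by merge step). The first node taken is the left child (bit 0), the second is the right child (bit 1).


Huffman tree construction:
Step 1: Merge B(8) + E(9) = 17
Step 2: Merge (B+E)(17) + I(19) = 36
Step 3: Merge H(22) + A(25) = 47
Step 4: Merge ((B+E)+I)(36) + (H+A)(47) = 83
Read each symbol's code off the tree from the root (left child = 0, right child = 1).

Codes:
  H: 10 (length 2)
  I: 01 (length 2)
  E: 001 (length 3)
  A: 11 (length 2)
  B: 000 (length 3)
Average code length: 183/83 = 2.2048 bits/symbol


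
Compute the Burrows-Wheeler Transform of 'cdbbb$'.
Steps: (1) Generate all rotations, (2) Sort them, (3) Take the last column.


Rotations (sorted):
  0: $cdbbb -> last char: b
  1: b$cdbb -> last char: b
  2: bb$cdb -> last char: b
  3: bbb$cd -> last char: d
  4: cdbbb$ -> last char: $
  5: dbbb$c -> last char: c


BWT = bbbd$c


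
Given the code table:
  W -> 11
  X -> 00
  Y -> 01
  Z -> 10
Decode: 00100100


Decoding:
00 -> X
10 -> Z
01 -> Y
00 -> X


Result: XZYX


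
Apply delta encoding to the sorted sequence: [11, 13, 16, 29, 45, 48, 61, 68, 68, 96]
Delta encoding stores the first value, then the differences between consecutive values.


First value: 11
Deltas:
  13 - 11 = 2
  16 - 13 = 3
  29 - 16 = 13
  45 - 29 = 16
  48 - 45 = 3
  61 - 48 = 13
  68 - 61 = 7
  68 - 68 = 0
  96 - 68 = 28


Delta encoded: [11, 2, 3, 13, 16, 3, 13, 7, 0, 28]


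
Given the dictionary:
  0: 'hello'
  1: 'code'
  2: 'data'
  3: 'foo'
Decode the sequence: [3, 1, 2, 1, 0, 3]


Look up each index in the dictionary:
  3 -> 'foo'
  1 -> 'code'
  2 -> 'data'
  1 -> 'code'
  0 -> 'hello'
  3 -> 'foo'

Decoded: "foo code data code hello foo"


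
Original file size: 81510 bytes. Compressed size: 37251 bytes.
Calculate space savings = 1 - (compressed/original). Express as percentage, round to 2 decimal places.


ratio = compressed/original = 37251/81510 = 0.457011
savings = 1 - ratio = 1 - 0.457011 = 0.542989
as a percentage: 0.542989 * 100 = 54.3%

Space savings = 1 - 37251/81510 = 54.3%


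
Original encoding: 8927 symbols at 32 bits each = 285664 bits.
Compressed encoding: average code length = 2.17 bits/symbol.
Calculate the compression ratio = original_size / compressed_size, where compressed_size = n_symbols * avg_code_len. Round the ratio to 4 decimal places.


original_size = n_symbols * orig_bits = 8927 * 32 = 285664 bits
compressed_size = n_symbols * avg_code_len = 8927 * 2.17 = 19371.59 bits
ratio = original_size / compressed_size = 285664 / 19371.59 = 14.7465

Compression ratio = 14.7465


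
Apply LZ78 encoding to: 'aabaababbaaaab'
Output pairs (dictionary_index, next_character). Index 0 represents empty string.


LZ78 encoding steps:
Dictionary: {0: ''}
Step 1: w='' (idx 0), next='a' -> output (0, 'a'), add 'a' as idx 1
Step 2: w='a' (idx 1), next='b' -> output (1, 'b'), add 'ab' as idx 2
Step 3: w='a' (idx 1), next='a' -> output (1, 'a'), add 'aa' as idx 3
Step 4: w='' (idx 0), next='b' -> output (0, 'b'), add 'b' as idx 4
Step 5: w='ab' (idx 2), next='b' -> output (2, 'b'), add 'abb' as idx 5
Step 6: w='aa' (idx 3), next='a' -> output (3, 'a'), add 'aaa' as idx 6
Step 7: w='ab' (idx 2), end of input -> output (2, '')


Encoded: [(0, 'a'), (1, 'b'), (1, 'a'), (0, 'b'), (2, 'b'), (3, 'a'), (2, '')]


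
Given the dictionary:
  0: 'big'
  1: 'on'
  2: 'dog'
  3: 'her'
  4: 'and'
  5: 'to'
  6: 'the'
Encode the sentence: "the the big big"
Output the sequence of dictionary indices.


Look up each word in the dictionary:
  'the' -> 6
  'the' -> 6
  'big' -> 0
  'big' -> 0

Encoded: [6, 6, 0, 0]


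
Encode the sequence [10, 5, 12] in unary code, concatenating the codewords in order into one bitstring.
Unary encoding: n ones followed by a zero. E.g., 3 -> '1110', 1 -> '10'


Encode each number as n ones followed by a terminating 0:
  10 -> 11111111110 (11 bits)
  5 -> 111110 (6 bits)
  12 -> 1111111111110 (13 bits)
Total length = 11 + 6 + 13 = 30 bits.

Unary([10, 5, 12]) = 111111111101111101111111111110 (30 bits)


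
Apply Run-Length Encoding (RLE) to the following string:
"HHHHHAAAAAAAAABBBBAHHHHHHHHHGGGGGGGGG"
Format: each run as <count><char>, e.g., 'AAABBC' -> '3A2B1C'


Scanning runs left to right:
  i=0: run of 'H' x 5 -> '5H'
  i=5: run of 'A' x 9 -> '9A'
  i=14: run of 'B' x 4 -> '4B'
  i=18: run of 'A' x 1 -> '1A'
  i=19: run of 'H' x 9 -> '9H'
  i=28: run of 'G' x 9 -> '9G'

RLE = 5H9A4B1A9H9G


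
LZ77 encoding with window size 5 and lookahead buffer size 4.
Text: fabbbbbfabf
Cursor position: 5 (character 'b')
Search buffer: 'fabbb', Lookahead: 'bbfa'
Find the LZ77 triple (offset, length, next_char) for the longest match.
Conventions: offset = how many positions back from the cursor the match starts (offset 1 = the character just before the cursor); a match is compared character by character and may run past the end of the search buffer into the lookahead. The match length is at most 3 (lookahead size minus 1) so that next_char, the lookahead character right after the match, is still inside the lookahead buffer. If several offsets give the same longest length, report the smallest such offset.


Try each offset into the search buffer:
  offset=1 (pos 4, char 'b'): match length 2
  offset=2 (pos 3, char 'b'): match length 2
  offset=3 (pos 2, char 'b'): match length 2
  offset=4 (pos 1, char 'a'): match length 0
  offset=5 (pos 0, char 'f'): match length 0
Longest match has length 2, found at offsets 1, 2, 3; take the smallest, offset 1.
next_char = character at position 5 + 2 = 7 -> 'f'

Best match: offset=1, length=2 (matching 'bb' starting at position 4)
LZ77 triple: (1, 2, 'f')


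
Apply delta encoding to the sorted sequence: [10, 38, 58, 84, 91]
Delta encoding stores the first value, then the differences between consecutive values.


First value: 10
Deltas:
  38 - 10 = 28
  58 - 38 = 20
  84 - 58 = 26
  91 - 84 = 7


Delta encoded: [10, 28, 20, 26, 7]


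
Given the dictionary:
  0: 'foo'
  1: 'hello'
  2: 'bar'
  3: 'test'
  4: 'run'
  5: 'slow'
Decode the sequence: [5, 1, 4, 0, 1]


Look up each index in the dictionary:
  5 -> 'slow'
  1 -> 'hello'
  4 -> 'run'
  0 -> 'foo'
  1 -> 'hello'

Decoded: "slow hello run foo hello"


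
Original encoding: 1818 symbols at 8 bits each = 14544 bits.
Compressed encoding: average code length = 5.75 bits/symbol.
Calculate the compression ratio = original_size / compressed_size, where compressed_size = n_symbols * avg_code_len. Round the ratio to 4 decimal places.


original_size = n_symbols * orig_bits = 1818 * 8 = 14544 bits
compressed_size = n_symbols * avg_code_len = 1818 * 5.75 = 10453.5 bits
ratio = original_size / compressed_size = 14544 / 10453.5 = 1.3913

Compression ratio = 1.3913


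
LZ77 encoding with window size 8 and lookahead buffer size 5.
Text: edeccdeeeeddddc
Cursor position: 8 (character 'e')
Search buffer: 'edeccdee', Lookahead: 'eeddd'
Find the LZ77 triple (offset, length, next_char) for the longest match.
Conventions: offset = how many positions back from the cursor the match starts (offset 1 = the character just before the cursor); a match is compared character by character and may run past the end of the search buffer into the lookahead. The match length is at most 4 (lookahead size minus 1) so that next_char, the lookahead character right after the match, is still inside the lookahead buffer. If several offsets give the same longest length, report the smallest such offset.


Try each offset into the search buffer:
  offset=1 (pos 7, char 'e'): match length 2
  offset=2 (pos 6, char 'e'): match length 2
  offset=3 (pos 5, char 'd'): match length 0
  offset=4 (pos 4, char 'c'): match length 0
  offset=5 (pos 3, char 'c'): match length 0
  offset=6 (pos 2, char 'e'): match length 1
  offset=7 (pos 1, char 'd'): match length 0
  offset=8 (pos 0, char 'e'): match length 1
Longest match has length 2, found at offsets 1, 2; take the smallest, offset 1.
next_char = character at position 8 + 2 = 10 -> 'd'

Best match: offset=1, length=2 (matching 'ee' starting at position 7)
LZ77 triple: (1, 2, 'd')


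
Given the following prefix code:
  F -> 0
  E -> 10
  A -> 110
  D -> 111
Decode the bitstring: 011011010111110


Decoding step by step:
Bits 0 -> F
Bits 110 -> A
Bits 110 -> A
Bits 10 -> E
Bits 111 -> D
Bits 110 -> A


Decoded message: FAAEDA


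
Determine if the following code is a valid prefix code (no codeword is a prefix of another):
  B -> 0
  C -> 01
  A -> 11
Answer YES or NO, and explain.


Checking each pair (does one codeword prefix another?):
  B='0' vs C='01': prefix -- VIOLATION

NO -- this is NOT a valid prefix code. B (0) is a prefix of C (01).


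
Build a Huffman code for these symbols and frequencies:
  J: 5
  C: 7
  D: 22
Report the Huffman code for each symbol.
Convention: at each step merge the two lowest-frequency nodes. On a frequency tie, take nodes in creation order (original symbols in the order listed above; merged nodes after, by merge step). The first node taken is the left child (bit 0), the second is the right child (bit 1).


Huffman tree construction:
Step 1: Merge J(5) + C(7) = 12
Step 2: Merge (J+C)(12) + D(22) = 34
Read each symbol's code off the tree from the root (left child = 0, right child = 1).

Codes:
  J: 00 (length 2)
  C: 01 (length 2)
  D: 1 (length 1)
Average code length: 46/34 = 1.3529 bits/symbol


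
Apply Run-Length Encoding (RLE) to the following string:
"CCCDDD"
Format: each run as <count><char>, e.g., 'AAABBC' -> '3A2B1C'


Scanning runs left to right:
  i=0: run of 'C' x 3 -> '3C'
  i=3: run of 'D' x 3 -> '3D'

RLE = 3C3D


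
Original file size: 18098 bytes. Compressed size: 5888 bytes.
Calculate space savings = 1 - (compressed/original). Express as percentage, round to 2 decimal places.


ratio = compressed/original = 5888/18098 = 0.32534
savings = 1 - ratio = 1 - 0.32534 = 0.67466
as a percentage: 0.67466 * 100 = 67.47%

Space savings = 1 - 5888/18098 = 67.47%


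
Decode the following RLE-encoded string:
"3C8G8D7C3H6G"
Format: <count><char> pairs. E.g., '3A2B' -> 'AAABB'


Expanding each <count><char> pair:
  3C -> 'CCC'
  8G -> 'GGGGGGGG'
  8D -> 'DDDDDDDD'
  7C -> 'CCCCCCC'
  3H -> 'HHH'
  6G -> 'GGGGGG'

Decoded = CCCGGGGGGGGDDDDDDDDCCCCCCCHHHGGGGGG


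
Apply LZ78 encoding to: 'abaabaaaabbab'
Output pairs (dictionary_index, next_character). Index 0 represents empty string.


LZ78 encoding steps:
Dictionary: {0: ''}
Step 1: w='' (idx 0), next='a' -> output (0, 'a'), add 'a' as idx 1
Step 2: w='' (idx 0), next='b' -> output (0, 'b'), add 'b' as idx 2
Step 3: w='a' (idx 1), next='a' -> output (1, 'a'), add 'aa' as idx 3
Step 4: w='b' (idx 2), next='a' -> output (2, 'a'), add 'ba' as idx 4
Step 5: w='aa' (idx 3), next='a' -> output (3, 'a'), add 'aaa' as idx 5
Step 6: w='b' (idx 2), next='b' -> output (2, 'b'), add 'bb' as idx 6
Step 7: w='a' (idx 1), next='b' -> output (1, 'b'), add 'ab' as idx 7


Encoded: [(0, 'a'), (0, 'b'), (1, 'a'), (2, 'a'), (3, 'a'), (2, 'b'), (1, 'b')]


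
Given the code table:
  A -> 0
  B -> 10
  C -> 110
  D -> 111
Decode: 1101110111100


Decoding:
110 -> C
111 -> D
0 -> A
111 -> D
10 -> B
0 -> A


Result: CDADBA


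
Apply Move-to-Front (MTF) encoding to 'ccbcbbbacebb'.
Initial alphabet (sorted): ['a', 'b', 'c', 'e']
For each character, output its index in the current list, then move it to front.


MTF encoding:
'c': index 2 in ['a', 'b', 'c', 'e'] -> ['c', 'a', 'b', 'e']
'c': index 0 in ['c', 'a', 'b', 'e'] -> ['c', 'a', 'b', 'e']
'b': index 2 in ['c', 'a', 'b', 'e'] -> ['b', 'c', 'a', 'e']
'c': index 1 in ['b', 'c', 'a', 'e'] -> ['c', 'b', 'a', 'e']
'b': index 1 in ['c', 'b', 'a', 'e'] -> ['b', 'c', 'a', 'e']
'b': index 0 in ['b', 'c', 'a', 'e'] -> ['b', 'c', 'a', 'e']
'b': index 0 in ['b', 'c', 'a', 'e'] -> ['b', 'c', 'a', 'e']
'a': index 2 in ['b', 'c', 'a', 'e'] -> ['a', 'b', 'c', 'e']
'c': index 2 in ['a', 'b', 'c', 'e'] -> ['c', 'a', 'b', 'e']
'e': index 3 in ['c', 'a', 'b', 'e'] -> ['e', 'c', 'a', 'b']
'b': index 3 in ['e', 'c', 'a', 'b'] -> ['b', 'e', 'c', 'a']
'b': index 0 in ['b', 'e', 'c', 'a'] -> ['b', 'e', 'c', 'a']


Output: [2, 0, 2, 1, 1, 0, 0, 2, 2, 3, 3, 0]


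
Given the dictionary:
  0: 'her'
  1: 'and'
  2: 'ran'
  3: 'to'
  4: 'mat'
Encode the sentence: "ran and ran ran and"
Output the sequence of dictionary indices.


Look up each word in the dictionary:
  'ran' -> 2
  'and' -> 1
  'ran' -> 2
  'ran' -> 2
  'and' -> 1

Encoded: [2, 1, 2, 2, 1]


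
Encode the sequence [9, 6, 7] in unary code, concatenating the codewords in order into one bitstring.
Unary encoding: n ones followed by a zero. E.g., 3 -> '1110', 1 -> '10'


Encode each number as n ones followed by a terminating 0:
  9 -> 1111111110 (10 bits)
  6 -> 1111110 (7 bits)
  7 -> 11111110 (8 bits)
Total length = 10 + 7 + 8 = 25 bits.

Unary([9, 6, 7]) = 1111111110111111011111110 (25 bits)


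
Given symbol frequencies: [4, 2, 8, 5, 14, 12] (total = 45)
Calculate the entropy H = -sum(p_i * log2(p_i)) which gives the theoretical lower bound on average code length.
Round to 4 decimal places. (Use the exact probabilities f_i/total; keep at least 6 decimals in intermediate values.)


Per-symbol terms -p_i * log2(p_i) with p_i = f_i/45:
  p = 4/45 = 0.088889: log2(p) = -3.491853, -p*log2(p) = 0.310387
  p = 2/45 = 0.044444: log2(p) = -4.491853, -p*log2(p) = 0.199638
  p = 8/45 = 0.177778: log2(p) = -2.491853, -p*log2(p) = 0.442996
  p = 5/45 = 0.111111: log2(p) = -3.169925, -p*log2(p) = 0.352214
  p = 14/45 = 0.311111: log2(p) = -1.684498, -p*log2(p) = 0.524066
  p = 12/45 = 0.266667: log2(p) = -1.906891, -p*log2(p) = 0.508504
H = 0.310387 + 0.199638 + 0.442996 + 0.352214 + 0.524066 + 0.508504 = 2.337805

H = 2.3378 bits/symbol


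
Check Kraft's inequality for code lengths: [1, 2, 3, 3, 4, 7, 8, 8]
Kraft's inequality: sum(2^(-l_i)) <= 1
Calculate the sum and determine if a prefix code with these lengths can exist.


Sum = 2^(-1) + 2^(-2) + 2^(-3) + 2^(-3) + 2^(-4) + 2^(-7) + 2^(-8) + 2^(-8)
    = 0.5 + 0.25 + 0.125 + 0.125 + 0.0625 + 0.0078125 + 0.00390625 + 0.00390625
    = 276/256 = 1.078125
Since 1.078125 > 1, Kraft's inequality is NOT satisfied.
A prefix code with these lengths CANNOT exist.

Kraft sum = 1.078125. Not satisfied.


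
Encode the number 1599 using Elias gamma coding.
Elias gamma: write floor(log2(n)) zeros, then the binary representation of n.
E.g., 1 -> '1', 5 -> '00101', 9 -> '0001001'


num_bits = floor(log2(1599)) + 1 = 11
leading_zeros = num_bits - 1 = 10
binary(1599) = 11000111111

Elias gamma(1599) = '0000000000' + '11000111111' = 000000000011000111111 (21 bits)


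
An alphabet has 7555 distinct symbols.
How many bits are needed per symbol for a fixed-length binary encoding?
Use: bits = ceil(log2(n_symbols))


log2(7555) = 12.8832
Bracket: 2^12 = 4096 < 7555 <= 2^13 = 8192
So ceil(log2(7555)) = 13

bits = ceil(log2(7555)) = ceil(12.8832) = 13 bits


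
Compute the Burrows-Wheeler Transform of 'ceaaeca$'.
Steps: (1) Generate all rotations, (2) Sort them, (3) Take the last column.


Rotations (sorted):
  0: $ceaaeca -> last char: a
  1: a$ceaaec -> last char: c
  2: aaeca$ce -> last char: e
  3: aeca$cea -> last char: a
  4: ca$ceaae -> last char: e
  5: ceaaeca$ -> last char: $
  6: eaaeca$c -> last char: c
  7: eca$ceaa -> last char: a


BWT = aceae$ca


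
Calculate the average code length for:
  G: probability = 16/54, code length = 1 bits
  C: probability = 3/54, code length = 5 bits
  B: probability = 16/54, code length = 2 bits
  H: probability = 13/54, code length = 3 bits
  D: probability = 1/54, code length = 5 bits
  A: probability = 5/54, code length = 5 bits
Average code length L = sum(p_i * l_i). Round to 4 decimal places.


Weighted contributions p_i * l_i:
  G: (16/54) * 1 = 16/54
  C: (3/54) * 5 = 15/54
  B: (16/54) * 2 = 32/54
  H: (13/54) * 3 = 39/54
  D: (1/54) * 5 = 5/54
  A: (5/54) * 5 = 25/54
Sum = (16 + 15 + 32 + 39 + 5 + 25)/54 = 132/54

L = 132/54 = 2.4444 bits/symbol


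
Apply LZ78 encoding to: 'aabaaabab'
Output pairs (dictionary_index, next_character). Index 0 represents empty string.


LZ78 encoding steps:
Dictionary: {0: ''}
Step 1: w='' (idx 0), next='a' -> output (0, 'a'), add 'a' as idx 1
Step 2: w='a' (idx 1), next='b' -> output (1, 'b'), add 'ab' as idx 2
Step 3: w='a' (idx 1), next='a' -> output (1, 'a'), add 'aa' as idx 3
Step 4: w='ab' (idx 2), next='a' -> output (2, 'a'), add 'aba' as idx 4
Step 5: w='' (idx 0), next='b' -> output (0, 'b'), add 'b' as idx 5


Encoded: [(0, 'a'), (1, 'b'), (1, 'a'), (2, 'a'), (0, 'b')]


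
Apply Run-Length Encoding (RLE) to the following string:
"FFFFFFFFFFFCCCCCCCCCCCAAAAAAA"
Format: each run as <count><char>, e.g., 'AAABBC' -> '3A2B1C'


Scanning runs left to right:
  i=0: run of 'F' x 11 -> '11F'
  i=11: run of 'C' x 11 -> '11C'
  i=22: run of 'A' x 7 -> '7A'

RLE = 11F11C7A


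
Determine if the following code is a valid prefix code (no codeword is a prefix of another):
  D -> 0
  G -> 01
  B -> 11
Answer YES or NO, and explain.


Checking each pair (does one codeword prefix another?):
  D='0' vs G='01': prefix -- VIOLATION

NO -- this is NOT a valid prefix code. D (0) is a prefix of G (01).


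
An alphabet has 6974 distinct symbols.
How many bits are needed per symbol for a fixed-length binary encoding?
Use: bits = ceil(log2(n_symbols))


log2(6974) = 12.7678
Bracket: 2^12 = 4096 < 6974 <= 2^13 = 8192
So ceil(log2(6974)) = 13

bits = ceil(log2(6974)) = ceil(12.7678) = 13 bits


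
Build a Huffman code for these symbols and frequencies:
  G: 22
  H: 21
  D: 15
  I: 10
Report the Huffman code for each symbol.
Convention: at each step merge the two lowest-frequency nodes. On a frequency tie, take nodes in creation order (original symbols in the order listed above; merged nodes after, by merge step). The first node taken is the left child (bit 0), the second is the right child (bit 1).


Huffman tree construction:
Step 1: Merge I(10) + D(15) = 25
Step 2: Merge H(21) + G(22) = 43
Step 3: Merge (I+D)(25) + (H+G)(43) = 68
Read each symbol's code off the tree from the root (left child = 0, right child = 1).

Codes:
  G: 11 (length 2)
  H: 10 (length 2)
  D: 01 (length 2)
  I: 00 (length 2)
Average code length: 136/68 = 2.0000 bits/symbol


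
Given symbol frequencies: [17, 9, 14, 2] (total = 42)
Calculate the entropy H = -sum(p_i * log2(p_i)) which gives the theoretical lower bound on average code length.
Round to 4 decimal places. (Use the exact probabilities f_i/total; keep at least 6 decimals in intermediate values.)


Per-symbol terms -p_i * log2(p_i) with p_i = f_i/42:
  p = 17/42 = 0.404762: log2(p) = -1.304855, -p*log2(p) = 0.528155
  p = 9/42 = 0.214286: log2(p) = -2.222392, -p*log2(p) = 0.476227
  p = 14/42 = 0.333333: log2(p) = -1.584963, -p*log2(p) = 0.528321
  p = 2/42 = 0.047619: log2(p) = -4.392317, -p*log2(p) = 0.209158
H = 0.528155 + 0.476227 + 0.528321 + 0.209158 = 1.741861

H = 1.7419 bits/symbol


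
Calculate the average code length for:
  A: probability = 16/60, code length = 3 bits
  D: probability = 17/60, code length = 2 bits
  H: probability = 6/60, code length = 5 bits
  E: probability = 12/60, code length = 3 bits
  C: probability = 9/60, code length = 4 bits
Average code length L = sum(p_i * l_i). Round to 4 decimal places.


Weighted contributions p_i * l_i:
  A: (16/60) * 3 = 48/60
  D: (17/60) * 2 = 34/60
  H: (6/60) * 5 = 30/60
  E: (12/60) * 3 = 36/60
  C: (9/60) * 4 = 36/60
Sum = (48 + 34 + 30 + 36 + 36)/60 = 184/60

L = 184/60 = 3.0667 bits/symbol


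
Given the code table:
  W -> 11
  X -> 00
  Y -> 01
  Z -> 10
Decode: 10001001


Decoding:
10 -> Z
00 -> X
10 -> Z
01 -> Y


Result: ZXZY


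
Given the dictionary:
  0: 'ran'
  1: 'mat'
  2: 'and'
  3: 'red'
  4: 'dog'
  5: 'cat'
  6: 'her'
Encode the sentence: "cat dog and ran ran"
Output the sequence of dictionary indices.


Look up each word in the dictionary:
  'cat' -> 5
  'dog' -> 4
  'and' -> 2
  'ran' -> 0
  'ran' -> 0

Encoded: [5, 4, 2, 0, 0]


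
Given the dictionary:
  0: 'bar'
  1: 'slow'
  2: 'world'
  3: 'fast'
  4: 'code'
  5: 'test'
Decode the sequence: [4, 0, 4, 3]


Look up each index in the dictionary:
  4 -> 'code'
  0 -> 'bar'
  4 -> 'code'
  3 -> 'fast'

Decoded: "code bar code fast"


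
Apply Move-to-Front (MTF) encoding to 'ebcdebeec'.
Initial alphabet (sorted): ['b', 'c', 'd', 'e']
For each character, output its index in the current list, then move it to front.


MTF encoding:
'e': index 3 in ['b', 'c', 'd', 'e'] -> ['e', 'b', 'c', 'd']
'b': index 1 in ['e', 'b', 'c', 'd'] -> ['b', 'e', 'c', 'd']
'c': index 2 in ['b', 'e', 'c', 'd'] -> ['c', 'b', 'e', 'd']
'd': index 3 in ['c', 'b', 'e', 'd'] -> ['d', 'c', 'b', 'e']
'e': index 3 in ['d', 'c', 'b', 'e'] -> ['e', 'd', 'c', 'b']
'b': index 3 in ['e', 'd', 'c', 'b'] -> ['b', 'e', 'd', 'c']
'e': index 1 in ['b', 'e', 'd', 'c'] -> ['e', 'b', 'd', 'c']
'e': index 0 in ['e', 'b', 'd', 'c'] -> ['e', 'b', 'd', 'c']
'c': index 3 in ['e', 'b', 'd', 'c'] -> ['c', 'e', 'b', 'd']


Output: [3, 1, 2, 3, 3, 3, 1, 0, 3]


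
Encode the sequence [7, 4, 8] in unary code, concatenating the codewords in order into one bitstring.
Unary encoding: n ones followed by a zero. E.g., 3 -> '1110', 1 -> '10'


Encode each number as n ones followed by a terminating 0:
  7 -> 11111110 (8 bits)
  4 -> 11110 (5 bits)
  8 -> 111111110 (9 bits)
Total length = 8 + 5 + 9 = 22 bits.

Unary([7, 4, 8]) = 1111111011110111111110 (22 bits)


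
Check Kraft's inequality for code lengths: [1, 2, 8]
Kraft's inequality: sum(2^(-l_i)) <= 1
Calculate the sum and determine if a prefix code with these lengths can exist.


Sum = 2^(-1) + 2^(-2) + 2^(-8)
    = 0.5 + 0.25 + 0.00390625
    = 193/256 = 0.75390625
Since 0.75390625 <= 1, Kraft's inequality IS satisfied.
A prefix code with these lengths CAN exist.

Kraft sum = 0.75390625. Satisfied.


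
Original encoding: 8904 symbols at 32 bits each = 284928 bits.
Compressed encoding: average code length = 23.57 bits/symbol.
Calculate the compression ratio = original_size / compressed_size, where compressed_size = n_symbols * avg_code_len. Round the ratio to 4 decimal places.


original_size = n_symbols * orig_bits = 8904 * 32 = 284928 bits
compressed_size = n_symbols * avg_code_len = 8904 * 23.57 = 209867.28 bits
ratio = original_size / compressed_size = 284928 / 209867.28 = 1.3577

Compression ratio = 1.3577


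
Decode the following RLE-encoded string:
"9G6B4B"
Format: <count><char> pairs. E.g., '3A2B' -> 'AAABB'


Expanding each <count><char> pair:
  9G -> 'GGGGGGGGG'
  6B -> 'BBBBBB'
  4B -> 'BBBB'

Decoded = GGGGGGGGGBBBBBBBBBB


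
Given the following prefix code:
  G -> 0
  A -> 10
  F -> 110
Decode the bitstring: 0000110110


Decoding step by step:
Bits 0 -> G
Bits 0 -> G
Bits 0 -> G
Bits 0 -> G
Bits 110 -> F
Bits 110 -> F


Decoded message: GGGGFF


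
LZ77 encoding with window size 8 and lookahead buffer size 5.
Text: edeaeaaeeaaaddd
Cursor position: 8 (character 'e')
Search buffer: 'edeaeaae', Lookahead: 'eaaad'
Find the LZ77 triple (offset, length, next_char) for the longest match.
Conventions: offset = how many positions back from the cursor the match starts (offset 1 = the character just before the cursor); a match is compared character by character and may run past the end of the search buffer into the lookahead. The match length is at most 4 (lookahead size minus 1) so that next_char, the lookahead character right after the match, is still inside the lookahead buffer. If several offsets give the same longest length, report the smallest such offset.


Try each offset into the search buffer:
  offset=1 (pos 7, char 'e'): match length 1
  offset=2 (pos 6, char 'a'): match length 0
  offset=3 (pos 5, char 'a'): match length 0
  offset=4 (pos 4, char 'e'): match length 3
  offset=5 (pos 3, char 'a'): match length 0
  offset=6 (pos 2, char 'e'): match length 2
  offset=7 (pos 1, char 'd'): match length 0
  offset=8 (pos 0, char 'e'): match length 1
Longest match has length 3 at offset 4.
next_char = character at position 8 + 3 = 11 -> 'a'

Best match: offset=4, length=3 (matching 'eaa' starting at position 4)
LZ77 triple: (4, 3, 'a')


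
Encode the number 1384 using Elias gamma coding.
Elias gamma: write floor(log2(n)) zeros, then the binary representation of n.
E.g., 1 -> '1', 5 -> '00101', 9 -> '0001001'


num_bits = floor(log2(1384)) + 1 = 11
leading_zeros = num_bits - 1 = 10
binary(1384) = 10101101000

Elias gamma(1384) = '0000000000' + '10101101000' = 000000000010101101000 (21 bits)


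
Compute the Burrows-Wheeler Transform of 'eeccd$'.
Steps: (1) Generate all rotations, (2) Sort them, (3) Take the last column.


Rotations (sorted):
  0: $eeccd -> last char: d
  1: ccd$ee -> last char: e
  2: cd$eec -> last char: c
  3: d$eecc -> last char: c
  4: eccd$e -> last char: e
  5: eeccd$ -> last char: $


BWT = decce$


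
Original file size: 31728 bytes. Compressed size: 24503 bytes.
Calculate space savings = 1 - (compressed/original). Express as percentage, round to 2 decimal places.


ratio = compressed/original = 24503/31728 = 0.772283
savings = 1 - ratio = 1 - 0.772283 = 0.227717
as a percentage: 0.227717 * 100 = 22.77%

Space savings = 1 - 24503/31728 = 22.77%


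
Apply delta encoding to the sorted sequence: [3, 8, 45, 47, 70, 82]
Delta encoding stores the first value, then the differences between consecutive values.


First value: 3
Deltas:
  8 - 3 = 5
  45 - 8 = 37
  47 - 45 = 2
  70 - 47 = 23
  82 - 70 = 12


Delta encoded: [3, 5, 37, 2, 23, 12]


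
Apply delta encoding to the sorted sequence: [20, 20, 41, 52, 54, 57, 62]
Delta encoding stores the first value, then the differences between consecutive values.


First value: 20
Deltas:
  20 - 20 = 0
  41 - 20 = 21
  52 - 41 = 11
  54 - 52 = 2
  57 - 54 = 3
  62 - 57 = 5


Delta encoded: [20, 0, 21, 11, 2, 3, 5]


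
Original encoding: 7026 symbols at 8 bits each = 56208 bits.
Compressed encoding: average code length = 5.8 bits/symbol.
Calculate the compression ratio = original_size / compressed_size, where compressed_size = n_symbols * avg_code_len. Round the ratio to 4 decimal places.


original_size = n_symbols * orig_bits = 7026 * 8 = 56208 bits
compressed_size = n_symbols * avg_code_len = 7026 * 5.8 = 40750.8 bits
ratio = original_size / compressed_size = 56208 / 40750.8 = 1.3793

Compression ratio = 1.3793


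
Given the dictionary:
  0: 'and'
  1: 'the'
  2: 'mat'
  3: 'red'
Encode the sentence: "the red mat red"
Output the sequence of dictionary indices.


Look up each word in the dictionary:
  'the' -> 1
  'red' -> 3
  'mat' -> 2
  'red' -> 3

Encoded: [1, 3, 2, 3]


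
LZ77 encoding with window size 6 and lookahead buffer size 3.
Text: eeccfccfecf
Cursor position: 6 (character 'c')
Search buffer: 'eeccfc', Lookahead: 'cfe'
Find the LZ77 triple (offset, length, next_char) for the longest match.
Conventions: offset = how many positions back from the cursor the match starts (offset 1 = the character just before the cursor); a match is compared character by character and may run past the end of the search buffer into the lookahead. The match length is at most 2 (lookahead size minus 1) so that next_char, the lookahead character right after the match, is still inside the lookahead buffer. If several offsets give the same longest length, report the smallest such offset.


Try each offset into the search buffer:
  offset=1 (pos 5, char 'c'): match length 1
  offset=2 (pos 4, char 'f'): match length 0
  offset=3 (pos 3, char 'c'): match length 2
  offset=4 (pos 2, char 'c'): match length 1
  offset=5 (pos 1, char 'e'): match length 0
  offset=6 (pos 0, char 'e'): match length 0
Longest match has length 2 at offset 3.
next_char = character at position 6 + 2 = 8 -> 'e'

Best match: offset=3, length=2 (matching 'cf' starting at position 3)
LZ77 triple: (3, 2, 'e')


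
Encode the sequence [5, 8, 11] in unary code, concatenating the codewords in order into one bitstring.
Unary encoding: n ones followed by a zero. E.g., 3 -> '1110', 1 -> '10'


Encode each number as n ones followed by a terminating 0:
  5 -> 111110 (6 bits)
  8 -> 111111110 (9 bits)
  11 -> 111111111110 (12 bits)
Total length = 6 + 9 + 12 = 27 bits.

Unary([5, 8, 11]) = 111110111111110111111111110 (27 bits)


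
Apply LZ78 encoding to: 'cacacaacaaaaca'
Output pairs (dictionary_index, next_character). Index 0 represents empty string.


LZ78 encoding steps:
Dictionary: {0: ''}
Step 1: w='' (idx 0), next='c' -> output (0, 'c'), add 'c' as idx 1
Step 2: w='' (idx 0), next='a' -> output (0, 'a'), add 'a' as idx 2
Step 3: w='c' (idx 1), next='a' -> output (1, 'a'), add 'ca' as idx 3
Step 4: w='ca' (idx 3), next='a' -> output (3, 'a'), add 'caa' as idx 4
Step 5: w='caa' (idx 4), next='a' -> output (4, 'a'), add 'caaa' as idx 5
Step 6: w='a' (idx 2), next='c' -> output (2, 'c'), add 'ac' as idx 6
Step 7: w='a' (idx 2), end of input -> output (2, '')


Encoded: [(0, 'c'), (0, 'a'), (1, 'a'), (3, 'a'), (4, 'a'), (2, 'c'), (2, '')]


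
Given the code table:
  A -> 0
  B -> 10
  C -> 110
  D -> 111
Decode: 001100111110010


Decoding:
0 -> A
0 -> A
110 -> C
0 -> A
111 -> D
110 -> C
0 -> A
10 -> B


Result: AACADCAB


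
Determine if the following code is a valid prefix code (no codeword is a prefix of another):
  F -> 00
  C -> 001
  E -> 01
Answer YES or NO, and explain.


Checking each pair (does one codeword prefix another?):
  F='00' vs C='001': prefix -- VIOLATION

NO -- this is NOT a valid prefix code. F (00) is a prefix of C (001).


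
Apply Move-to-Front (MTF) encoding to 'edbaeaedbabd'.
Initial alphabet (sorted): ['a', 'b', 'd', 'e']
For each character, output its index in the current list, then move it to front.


MTF encoding:
'e': index 3 in ['a', 'b', 'd', 'e'] -> ['e', 'a', 'b', 'd']
'd': index 3 in ['e', 'a', 'b', 'd'] -> ['d', 'e', 'a', 'b']
'b': index 3 in ['d', 'e', 'a', 'b'] -> ['b', 'd', 'e', 'a']
'a': index 3 in ['b', 'd', 'e', 'a'] -> ['a', 'b', 'd', 'e']
'e': index 3 in ['a', 'b', 'd', 'e'] -> ['e', 'a', 'b', 'd']
'a': index 1 in ['e', 'a', 'b', 'd'] -> ['a', 'e', 'b', 'd']
'e': index 1 in ['a', 'e', 'b', 'd'] -> ['e', 'a', 'b', 'd']
'd': index 3 in ['e', 'a', 'b', 'd'] -> ['d', 'e', 'a', 'b']
'b': index 3 in ['d', 'e', 'a', 'b'] -> ['b', 'd', 'e', 'a']
'a': index 3 in ['b', 'd', 'e', 'a'] -> ['a', 'b', 'd', 'e']
'b': index 1 in ['a', 'b', 'd', 'e'] -> ['b', 'a', 'd', 'e']
'd': index 2 in ['b', 'a', 'd', 'e'] -> ['d', 'b', 'a', 'e']


Output: [3, 3, 3, 3, 3, 1, 1, 3, 3, 3, 1, 2]


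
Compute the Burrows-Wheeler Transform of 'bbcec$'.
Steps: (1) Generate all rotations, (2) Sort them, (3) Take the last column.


Rotations (sorted):
  0: $bbcec -> last char: c
  1: bbcec$ -> last char: $
  2: bcec$b -> last char: b
  3: c$bbce -> last char: e
  4: cec$bb -> last char: b
  5: ec$bbc -> last char: c


BWT = c$bebc


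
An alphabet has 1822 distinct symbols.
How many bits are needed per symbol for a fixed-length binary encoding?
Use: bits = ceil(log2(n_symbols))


log2(1822) = 10.8313
Bracket: 2^10 = 1024 < 1822 <= 2^11 = 2048
So ceil(log2(1822)) = 11

bits = ceil(log2(1822)) = ceil(10.8313) = 11 bits


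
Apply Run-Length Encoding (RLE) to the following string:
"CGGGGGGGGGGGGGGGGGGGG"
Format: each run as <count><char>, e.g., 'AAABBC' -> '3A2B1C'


Scanning runs left to right:
  i=0: run of 'C' x 1 -> '1C'
  i=1: run of 'G' x 20 -> '20G'

RLE = 1C20G


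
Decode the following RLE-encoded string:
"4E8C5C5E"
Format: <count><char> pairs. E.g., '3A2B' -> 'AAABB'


Expanding each <count><char> pair:
  4E -> 'EEEE'
  8C -> 'CCCCCCCC'
  5C -> 'CCCCC'
  5E -> 'EEEEE'

Decoded = EEEECCCCCCCCCCCCCEEEEE


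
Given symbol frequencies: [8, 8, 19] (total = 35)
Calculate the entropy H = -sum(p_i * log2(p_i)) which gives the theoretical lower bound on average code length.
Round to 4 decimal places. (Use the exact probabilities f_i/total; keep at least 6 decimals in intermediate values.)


Per-symbol terms -p_i * log2(p_i) with p_i = f_i/35:
  p = 8/35 = 0.228571: log2(p) = -2.129283, -p*log2(p) = 0.486693
  p = 8/35 = 0.228571: log2(p) = -2.129283, -p*log2(p) = 0.486693
  p = 19/35 = 0.542857: log2(p) = -0.881356, -p*log2(p) = 0.478450
H = 0.486693 + 0.486693 + 0.478450 = 1.451836

H = 1.4518 bits/symbol


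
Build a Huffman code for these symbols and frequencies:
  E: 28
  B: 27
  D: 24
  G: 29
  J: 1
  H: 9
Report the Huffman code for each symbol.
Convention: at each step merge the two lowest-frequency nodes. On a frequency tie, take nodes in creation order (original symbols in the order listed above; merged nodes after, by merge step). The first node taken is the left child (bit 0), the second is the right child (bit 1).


Huffman tree construction:
Step 1: Merge J(1) + H(9) = 10
Step 2: Merge (J+H)(10) + D(24) = 34
Step 3: Merge B(27) + E(28) = 55
Step 4: Merge G(29) + ((J+H)+D)(34) = 63
Step 5: Merge (B+E)(55) + (G+((J+H)+D))(63) = 118
Read each symbol's code off the tree from the root (left child = 0, right child = 1).

Codes:
  E: 01 (length 2)
  B: 00 (length 2)
  D: 111 (length 3)
  G: 10 (length 2)
  J: 1100 (length 4)
  H: 1101 (length 4)
Average code length: 280/118 = 2.3729 bits/symbol


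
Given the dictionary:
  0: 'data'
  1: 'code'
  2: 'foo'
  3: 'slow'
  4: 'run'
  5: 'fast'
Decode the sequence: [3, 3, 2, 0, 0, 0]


Look up each index in the dictionary:
  3 -> 'slow'
  3 -> 'slow'
  2 -> 'foo'
  0 -> 'data'
  0 -> 'data'
  0 -> 'data'

Decoded: "slow slow foo data data data"


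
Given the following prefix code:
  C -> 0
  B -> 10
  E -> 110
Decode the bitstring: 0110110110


Decoding step by step:
Bits 0 -> C
Bits 110 -> E
Bits 110 -> E
Bits 110 -> E


Decoded message: CEEE


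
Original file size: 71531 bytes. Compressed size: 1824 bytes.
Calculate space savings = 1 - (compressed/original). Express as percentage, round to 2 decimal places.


ratio = compressed/original = 1824/71531 = 0.025499
savings = 1 - ratio = 1 - 0.025499 = 0.974501
as a percentage: 0.974501 * 100 = 97.45%

Space savings = 1 - 1824/71531 = 97.45%


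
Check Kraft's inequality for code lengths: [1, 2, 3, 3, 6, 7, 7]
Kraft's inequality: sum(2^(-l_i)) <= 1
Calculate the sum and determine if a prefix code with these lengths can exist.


Sum = 2^(-1) + 2^(-2) + 2^(-3) + 2^(-3) + 2^(-6) + 2^(-7) + 2^(-7)
    = 0.5 + 0.25 + 0.125 + 0.125 + 0.015625 + 0.0078125 + 0.0078125
    = 132/128 = 1.03125
Since 1.03125 > 1, Kraft's inequality is NOT satisfied.
A prefix code with these lengths CANNOT exist.

Kraft sum = 1.03125. Not satisfied.


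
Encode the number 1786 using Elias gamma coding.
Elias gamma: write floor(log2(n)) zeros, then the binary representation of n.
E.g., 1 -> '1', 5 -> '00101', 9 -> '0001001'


num_bits = floor(log2(1786)) + 1 = 11
leading_zeros = num_bits - 1 = 10
binary(1786) = 11011111010

Elias gamma(1786) = '0000000000' + '11011111010' = 000000000011011111010 (21 bits)


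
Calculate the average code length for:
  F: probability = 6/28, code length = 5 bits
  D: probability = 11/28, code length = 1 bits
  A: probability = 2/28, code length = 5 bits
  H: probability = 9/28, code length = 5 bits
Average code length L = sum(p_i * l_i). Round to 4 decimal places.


Weighted contributions p_i * l_i:
  F: (6/28) * 5 = 30/28
  D: (11/28) * 1 = 11/28
  A: (2/28) * 5 = 10/28
  H: (9/28) * 5 = 45/28
Sum = (30 + 11 + 10 + 45)/28 = 96/28

L = 96/28 = 3.4286 bits/symbol


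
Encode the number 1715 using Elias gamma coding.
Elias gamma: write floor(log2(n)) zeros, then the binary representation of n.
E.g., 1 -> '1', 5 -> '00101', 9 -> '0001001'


num_bits = floor(log2(1715)) + 1 = 11
leading_zeros = num_bits - 1 = 10
binary(1715) = 11010110011

Elias gamma(1715) = '0000000000' + '11010110011' = 000000000011010110011 (21 bits)


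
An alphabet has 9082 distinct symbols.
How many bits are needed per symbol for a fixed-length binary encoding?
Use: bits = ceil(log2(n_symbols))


log2(9082) = 13.1488
Bracket: 2^13 = 8192 < 9082 <= 2^14 = 16384
So ceil(log2(9082)) = 14

bits = ceil(log2(9082)) = ceil(13.1488) = 14 bits


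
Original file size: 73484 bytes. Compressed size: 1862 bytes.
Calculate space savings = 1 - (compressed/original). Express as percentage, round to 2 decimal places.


ratio = compressed/original = 1862/73484 = 0.025339
savings = 1 - ratio = 1 - 0.025339 = 0.974661
as a percentage: 0.974661 * 100 = 97.47%

Space savings = 1 - 1862/73484 = 97.47%


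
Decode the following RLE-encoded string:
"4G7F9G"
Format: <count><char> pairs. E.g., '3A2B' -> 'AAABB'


Expanding each <count><char> pair:
  4G -> 'GGGG'
  7F -> 'FFFFFFF'
  9G -> 'GGGGGGGGG'

Decoded = GGGGFFFFFFFGGGGGGGGG
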